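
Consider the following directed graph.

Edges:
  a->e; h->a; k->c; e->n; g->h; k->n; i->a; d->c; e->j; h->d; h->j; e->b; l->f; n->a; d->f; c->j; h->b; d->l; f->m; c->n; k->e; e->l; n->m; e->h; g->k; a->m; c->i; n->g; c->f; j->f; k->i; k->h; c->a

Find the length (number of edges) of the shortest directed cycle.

3

For each vertex v, BFS finds the shortest path from v back to v.
The shortest such closed walk is g → k → n → g, length 3.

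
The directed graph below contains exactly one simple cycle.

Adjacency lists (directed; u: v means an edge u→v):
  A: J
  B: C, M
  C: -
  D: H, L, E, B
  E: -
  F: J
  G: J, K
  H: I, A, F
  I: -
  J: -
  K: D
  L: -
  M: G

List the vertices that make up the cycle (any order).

DFS with gray/black marking from D:
D gray
  H gray
    I gray
    I black
    A gray
      J gray
      J black
    A black
    F gray
      F→J: J black — skip
    F black
  H black
  L gray
  L black
  E gray
  E black
  B gray
    C gray
    C black
    M gray
      G gray
        G→J: J black — skip
        K gray
          K→D: D is gray → back edge
Back edge closes the cycle D → B → M → G → K → D; its vertices are {B, D, G, K, M}.

B, D, G, K, M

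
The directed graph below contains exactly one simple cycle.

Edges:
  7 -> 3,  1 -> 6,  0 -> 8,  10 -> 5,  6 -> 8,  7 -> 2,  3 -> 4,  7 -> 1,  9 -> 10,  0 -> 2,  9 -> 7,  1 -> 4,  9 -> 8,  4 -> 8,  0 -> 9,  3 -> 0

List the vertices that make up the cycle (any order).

0, 3, 7, 9

DFS with gray/black marking from 7:
7 gray
  2 gray
  2 black
  3 gray
    0 gray
      8 gray
      8 black
      0→2: 2 black — skip
      9 gray
        10 gray
          5 gray
          5 black
        10 black
        9→8: 8 black — skip
        9→7: 7 is gray → back edge
Back edge closes the cycle 7 → 3 → 0 → 9 → 7; its vertices are {0, 3, 7, 9}.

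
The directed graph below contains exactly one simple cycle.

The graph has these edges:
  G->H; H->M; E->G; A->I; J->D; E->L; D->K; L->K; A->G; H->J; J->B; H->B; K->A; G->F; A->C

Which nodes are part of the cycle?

DFS with gray/black marking from K:
K gray
  A gray
    I gray
    I black
    G gray
      F gray
      F black
      H gray
        B gray
        B black
        M gray
        M black
        J gray
          J→B: B black — skip
          D gray
            D→K: K is gray → back edge
Back edge closes the cycle K → A → G → H → J → D → K; its vertices are {A, D, G, H, J, K}.

A, D, G, H, J, K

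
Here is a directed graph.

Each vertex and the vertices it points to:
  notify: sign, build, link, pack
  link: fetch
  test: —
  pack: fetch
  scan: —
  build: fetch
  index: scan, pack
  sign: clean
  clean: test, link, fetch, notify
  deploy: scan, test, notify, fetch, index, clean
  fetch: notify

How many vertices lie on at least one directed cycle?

A vertex is on a directed cycle iff it belongs to a strongly connected component of size ≥ 2 (or has a self-loop).
The vertices on cycles are {link, pack, sign, build, clean, fetch, notify} — 7 in total.

7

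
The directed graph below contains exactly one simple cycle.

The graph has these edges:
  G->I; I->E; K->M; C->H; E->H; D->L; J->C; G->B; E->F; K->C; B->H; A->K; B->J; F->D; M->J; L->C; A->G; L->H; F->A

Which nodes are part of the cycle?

A, E, F, G, I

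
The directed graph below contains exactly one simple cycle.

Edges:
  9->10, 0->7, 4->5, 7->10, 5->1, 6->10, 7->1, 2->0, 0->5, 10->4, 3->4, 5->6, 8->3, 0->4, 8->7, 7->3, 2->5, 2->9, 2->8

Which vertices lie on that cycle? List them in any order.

DFS with gray/black marking from 5:
5 gray
  6 gray
    10 gray
      4 gray
        4→5: 5 is gray → back edge
Back edge closes the cycle 5 → 6 → 10 → 4 → 5; its vertices are {4, 5, 6, 10}.

4, 5, 6, 10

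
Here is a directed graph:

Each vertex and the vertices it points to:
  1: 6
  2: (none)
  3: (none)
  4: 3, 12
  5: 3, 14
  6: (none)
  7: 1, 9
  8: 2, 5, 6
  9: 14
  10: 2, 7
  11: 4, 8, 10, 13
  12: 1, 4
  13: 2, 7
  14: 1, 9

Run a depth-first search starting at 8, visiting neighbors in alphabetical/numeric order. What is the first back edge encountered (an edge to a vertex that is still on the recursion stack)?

DFS from 8 (visiting neighbors in alphabetical/numeric order); mark gray on enter, black on exit:
8 gray
  2 gray
  2 black
  5 gray
    3 gray
    3 black
    14 gray
      1 gray
        6 gray
        6 black
      1 black
      9 gray
        9→14: 14 is gray → back edge
First back edge: 9 → 14.

9->14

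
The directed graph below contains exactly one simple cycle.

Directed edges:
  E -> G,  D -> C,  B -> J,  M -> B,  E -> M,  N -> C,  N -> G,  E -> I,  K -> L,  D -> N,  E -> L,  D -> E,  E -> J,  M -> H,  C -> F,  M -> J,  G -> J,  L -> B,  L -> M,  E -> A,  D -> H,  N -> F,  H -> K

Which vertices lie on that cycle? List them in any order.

H, K, L, M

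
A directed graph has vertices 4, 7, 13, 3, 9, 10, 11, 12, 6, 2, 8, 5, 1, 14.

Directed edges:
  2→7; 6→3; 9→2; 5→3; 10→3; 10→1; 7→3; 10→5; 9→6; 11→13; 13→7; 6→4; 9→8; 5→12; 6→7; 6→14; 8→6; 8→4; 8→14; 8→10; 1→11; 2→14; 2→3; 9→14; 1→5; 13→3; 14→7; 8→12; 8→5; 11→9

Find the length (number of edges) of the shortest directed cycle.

For each vertex v, BFS finds the shortest path from v back to v.
The shortest such closed walk is 1 → 11 → 9 → 8 → 10 → 1, length 5.

5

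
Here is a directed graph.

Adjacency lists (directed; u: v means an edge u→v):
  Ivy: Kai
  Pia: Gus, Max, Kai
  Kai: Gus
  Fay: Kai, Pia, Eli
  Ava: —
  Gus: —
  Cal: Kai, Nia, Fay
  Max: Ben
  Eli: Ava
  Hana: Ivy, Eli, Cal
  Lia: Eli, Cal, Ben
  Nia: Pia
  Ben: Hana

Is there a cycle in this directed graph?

DFS with white/gray/black marking, starting from Kai:
Kai gray
  Gus gray
  Gus black
Kai black
Ivy gray
  Ivy→Kai: Kai black — skip
Ivy black
Pia gray
  Pia→Gus: Gus black — skip
  Max gray
    Ben gray
      Hana gray
        Hana→Ivy: Ivy black — skip
        Eli gray
          Ava gray
          Ava black
        Eli black
        Cal gray
          Cal→Kai: Kai black — skip
          Nia gray
            Nia→Pia: Pia is gray → back edge
Back edge found, so a cycle exists: Pia → Max → Ben → Hana → Cal → Nia → Pia.

Yes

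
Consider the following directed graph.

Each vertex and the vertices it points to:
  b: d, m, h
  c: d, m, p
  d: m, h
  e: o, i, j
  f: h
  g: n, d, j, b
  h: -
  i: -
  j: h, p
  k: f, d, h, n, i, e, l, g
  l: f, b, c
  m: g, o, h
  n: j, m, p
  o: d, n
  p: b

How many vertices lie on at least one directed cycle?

8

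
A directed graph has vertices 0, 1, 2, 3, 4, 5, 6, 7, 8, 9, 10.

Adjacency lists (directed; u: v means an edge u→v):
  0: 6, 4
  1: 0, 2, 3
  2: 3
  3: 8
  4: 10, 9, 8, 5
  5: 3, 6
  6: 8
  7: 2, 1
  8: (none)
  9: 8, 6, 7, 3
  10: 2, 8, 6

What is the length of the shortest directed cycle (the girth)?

5

For each vertex v, BFS finds the shortest path from v back to v.
The shortest such closed walk is 0 → 4 → 9 → 7 → 1 → 0, length 5.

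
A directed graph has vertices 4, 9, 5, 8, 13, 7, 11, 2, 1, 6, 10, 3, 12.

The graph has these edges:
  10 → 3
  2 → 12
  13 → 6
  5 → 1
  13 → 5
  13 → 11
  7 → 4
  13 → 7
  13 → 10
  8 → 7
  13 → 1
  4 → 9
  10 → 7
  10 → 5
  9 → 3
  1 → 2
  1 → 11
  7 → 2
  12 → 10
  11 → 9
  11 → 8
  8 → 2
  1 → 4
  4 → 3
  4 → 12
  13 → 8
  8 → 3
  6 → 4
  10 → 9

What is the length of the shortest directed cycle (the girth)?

4

For each vertex v, BFS finds the shortest path from v back to v.
The shortest such closed walk is 10 → 7 → 2 → 12 → 10, length 4.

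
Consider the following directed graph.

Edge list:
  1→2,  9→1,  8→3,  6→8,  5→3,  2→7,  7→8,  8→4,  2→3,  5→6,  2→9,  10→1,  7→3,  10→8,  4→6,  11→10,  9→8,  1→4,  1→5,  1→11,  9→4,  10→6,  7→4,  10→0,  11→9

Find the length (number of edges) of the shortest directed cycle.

For each vertex v, BFS finds the shortest path from v back to v.
The shortest such closed walk is 10 → 1 → 11 → 10, length 3.

3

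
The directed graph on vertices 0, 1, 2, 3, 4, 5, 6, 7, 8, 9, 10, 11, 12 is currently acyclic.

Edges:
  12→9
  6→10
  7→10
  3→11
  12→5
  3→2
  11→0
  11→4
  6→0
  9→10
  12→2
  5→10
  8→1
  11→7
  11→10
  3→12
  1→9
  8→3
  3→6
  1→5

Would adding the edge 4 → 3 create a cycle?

Yes

Adding 4→3 creates a cycle iff 3 can already reach 4.
Path from 3: 3 → 11 → 4.
So 3 → … → 4 → 3 is a cycle.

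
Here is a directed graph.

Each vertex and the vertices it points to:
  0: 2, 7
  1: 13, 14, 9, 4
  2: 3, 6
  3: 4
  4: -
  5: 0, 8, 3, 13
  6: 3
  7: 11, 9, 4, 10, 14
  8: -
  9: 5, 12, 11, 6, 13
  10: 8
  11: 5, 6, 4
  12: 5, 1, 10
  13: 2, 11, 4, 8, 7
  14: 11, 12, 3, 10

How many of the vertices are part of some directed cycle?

9

A vertex is on a directed cycle iff it belongs to a strongly connected component of size ≥ 2 (or has a self-loop).
The vertices on cycles are {0, 1, 5, 7, 9, 11, 12, 13, 14} — 9 in total.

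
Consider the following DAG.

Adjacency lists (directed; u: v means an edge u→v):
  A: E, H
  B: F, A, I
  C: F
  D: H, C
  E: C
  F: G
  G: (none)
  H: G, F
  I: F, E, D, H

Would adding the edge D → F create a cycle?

No

Adding D→F creates a cycle iff F can already reach D.
Explore from F: no path reaches D. The graph stays acyclic.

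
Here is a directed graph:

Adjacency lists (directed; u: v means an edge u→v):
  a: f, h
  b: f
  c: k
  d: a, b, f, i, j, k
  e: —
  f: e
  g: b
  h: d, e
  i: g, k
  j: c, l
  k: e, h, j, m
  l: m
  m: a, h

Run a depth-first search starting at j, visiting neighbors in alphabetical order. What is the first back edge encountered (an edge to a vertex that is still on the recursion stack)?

a->h

DFS from j (visiting neighbors in alphabetical order); mark gray on enter, black on exit:
j gray
  c gray
    k gray
      e gray
      e black
      h gray
        d gray
          a gray
            f gray
              f→e: e black — skip
            f black
            a→h: h is gray → back edge
First back edge: a → h.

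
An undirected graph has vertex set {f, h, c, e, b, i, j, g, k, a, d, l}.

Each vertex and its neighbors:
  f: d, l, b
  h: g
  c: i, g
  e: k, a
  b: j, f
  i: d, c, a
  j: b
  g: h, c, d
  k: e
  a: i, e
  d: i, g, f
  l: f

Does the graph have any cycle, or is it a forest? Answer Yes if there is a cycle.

Yes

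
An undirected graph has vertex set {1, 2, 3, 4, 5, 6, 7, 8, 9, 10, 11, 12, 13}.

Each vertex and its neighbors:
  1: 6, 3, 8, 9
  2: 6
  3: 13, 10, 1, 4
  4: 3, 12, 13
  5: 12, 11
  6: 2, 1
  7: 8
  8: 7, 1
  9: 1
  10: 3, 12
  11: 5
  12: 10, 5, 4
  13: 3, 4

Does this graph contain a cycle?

DFS, tracking each vertex's parent; an edge to a visited non-parent vertex closes a cycle.
Start from 8:
visit 8 (parent –)
  visit 7 (parent 8)
    7–8: parent, skip
  visit 1 (parent 8)
    visit 6 (parent 1)
      visit 2 (parent 6)
        2–6: parent, skip
      6–1: parent, skip
    visit 3 (parent 1)
      visit 13 (parent 3)
        13–3: parent, skip
        visit 4 (parent 13)
          4–3: 3 visited and ≠ parent → cycle
Cycle: 3 – 13 – 4 – 3.

Yes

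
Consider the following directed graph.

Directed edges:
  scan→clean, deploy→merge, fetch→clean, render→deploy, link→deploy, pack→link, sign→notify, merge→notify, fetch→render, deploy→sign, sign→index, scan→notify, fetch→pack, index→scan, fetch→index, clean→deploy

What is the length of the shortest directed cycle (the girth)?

5

For each vertex v, BFS finds the shortest path from v back to v.
The shortest such closed walk is clean → deploy → sign → index → scan → clean, length 5.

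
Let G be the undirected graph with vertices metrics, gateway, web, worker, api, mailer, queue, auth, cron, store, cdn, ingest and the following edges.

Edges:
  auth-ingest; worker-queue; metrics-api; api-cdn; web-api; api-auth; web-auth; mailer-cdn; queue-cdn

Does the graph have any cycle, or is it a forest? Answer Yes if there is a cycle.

DFS, tracking each vertex's parent; an edge to a visited non-parent vertex closes a cycle.
Start from cron:
visit cron (parent –)
visit metrics (parent –)
  visit api (parent metrics)
    api–metrics: parent, skip
    visit web (parent api)
      visit auth (parent web)
        auth–api: api visited and ≠ parent → cycle
Cycle: api – web – auth – api.

Yes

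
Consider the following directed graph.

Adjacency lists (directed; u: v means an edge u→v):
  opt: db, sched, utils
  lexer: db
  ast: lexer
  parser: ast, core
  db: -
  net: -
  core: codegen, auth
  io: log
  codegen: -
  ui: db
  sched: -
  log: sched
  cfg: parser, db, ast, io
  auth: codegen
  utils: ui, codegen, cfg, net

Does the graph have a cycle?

No

DFS with white/gray/black marking, starting from parser:
parser gray
  ast gray
    lexer gray
      db gray
      db black
    lexer black
  ast black
  core gray
    codegen gray
    codegen black
    auth gray
      auth→codegen: codegen black — skip
    auth black
  core black
parser black
opt gray
  opt→db: db black — skip
  sched gray
  sched black
  utils gray
    ui gray
      ui→db: db black — skip
    ui black
    utils→codegen: codegen black — skip
    cfg gray
      cfg→parser: parser black — skip
      cfg→db: db black — skip
      cfg→ast: ast black — skip
      io gray
        log gray
          log→sched: sched black — skip
        log black
      io black
    cfg black
    net gray
    net black
  utils black
opt black
Every edge goes to a white or black vertex — no back edge, so the graph is acyclic.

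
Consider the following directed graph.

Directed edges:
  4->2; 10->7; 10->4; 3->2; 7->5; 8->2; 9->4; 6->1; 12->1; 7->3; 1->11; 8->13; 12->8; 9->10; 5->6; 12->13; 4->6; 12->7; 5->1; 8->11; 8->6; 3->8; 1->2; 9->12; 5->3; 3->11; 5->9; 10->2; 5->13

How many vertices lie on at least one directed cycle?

5

A vertex is on a directed cycle iff it belongs to a strongly connected component of size ≥ 2 (or has a self-loop).
The vertices on cycles are {5, 7, 9, 10, 12} — 5 in total.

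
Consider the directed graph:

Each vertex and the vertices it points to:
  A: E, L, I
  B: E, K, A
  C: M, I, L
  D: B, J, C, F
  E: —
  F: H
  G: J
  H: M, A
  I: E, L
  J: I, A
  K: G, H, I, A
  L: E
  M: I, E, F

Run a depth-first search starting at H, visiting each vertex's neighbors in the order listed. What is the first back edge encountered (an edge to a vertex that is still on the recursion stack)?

F→H

DFS from H (visiting each vertex's neighbors in the order listed); mark gray on enter, black on exit:
H gray
  M gray
    I gray
      E gray
      E black
      L gray
        L→E: E black — skip
      L black
    I black
    M→E: E black — skip
    F gray
      F→H: H is gray → back edge
First back edge: F → H.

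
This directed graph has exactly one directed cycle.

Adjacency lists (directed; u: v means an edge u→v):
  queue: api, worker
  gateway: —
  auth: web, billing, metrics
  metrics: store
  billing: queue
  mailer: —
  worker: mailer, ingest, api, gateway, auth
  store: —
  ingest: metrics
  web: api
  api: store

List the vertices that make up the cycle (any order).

auth, queue, worker, billing

DFS with gray/black marking from worker:
worker gray
  mailer gray
  mailer black
  ingest gray
    metrics gray
      store gray
      store black
    metrics black
  ingest black
  api gray
    api→store: store black — skip
  api black
  gateway gray
  gateway black
  auth gray
    web gray
      web→api: api black — skip
    web black
    billing gray
      queue gray
        queue→api: api black — skip
        queue→worker: worker is gray → back edge
Back edge closes the cycle worker → auth → billing → queue → worker; its vertices are {auth, queue, worker, billing}.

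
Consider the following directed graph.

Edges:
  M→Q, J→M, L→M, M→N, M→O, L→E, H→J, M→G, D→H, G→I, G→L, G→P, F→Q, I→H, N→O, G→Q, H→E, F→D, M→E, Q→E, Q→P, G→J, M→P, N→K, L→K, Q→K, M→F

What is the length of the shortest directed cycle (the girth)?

For each vertex v, BFS finds the shortest path from v back to v.
The shortest such closed walk is M → G → J → M, length 3.

3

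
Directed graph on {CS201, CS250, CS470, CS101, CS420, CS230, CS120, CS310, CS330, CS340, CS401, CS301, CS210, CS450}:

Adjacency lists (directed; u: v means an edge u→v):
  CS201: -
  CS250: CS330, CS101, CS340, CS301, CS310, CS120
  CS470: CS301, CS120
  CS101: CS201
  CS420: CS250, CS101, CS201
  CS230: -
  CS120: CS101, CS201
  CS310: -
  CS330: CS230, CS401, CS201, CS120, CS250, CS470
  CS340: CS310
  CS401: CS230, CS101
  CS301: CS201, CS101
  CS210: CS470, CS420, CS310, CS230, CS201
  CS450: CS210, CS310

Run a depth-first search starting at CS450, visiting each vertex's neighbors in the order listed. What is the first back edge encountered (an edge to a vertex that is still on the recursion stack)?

DFS from CS450 (visiting each vertex's neighbors in the order listed); mark gray on enter, black on exit:
CS450 gray
  CS210 gray
    CS470 gray
      CS301 gray
        CS201 gray
        CS201 black
        CS101 gray
          CS101→CS201: CS201 black — skip
        CS101 black
      CS301 black
      CS120 gray
        CS120→CS101: CS101 black — skip
        CS120→CS201: CS201 black — skip
      CS120 black
    CS470 black
    CS420 gray
      CS250 gray
        CS330 gray
          CS230 gray
          CS230 black
          CS401 gray
            CS401→CS230: CS230 black — skip
            CS401→CS101: CS101 black — skip
          CS401 black
          CS330→CS201: CS201 black — skip
          CS330→CS120: CS120 black — skip
          CS330→CS250: CS250 is gray → back edge
First back edge: CS330 → CS250.

CS330->CS250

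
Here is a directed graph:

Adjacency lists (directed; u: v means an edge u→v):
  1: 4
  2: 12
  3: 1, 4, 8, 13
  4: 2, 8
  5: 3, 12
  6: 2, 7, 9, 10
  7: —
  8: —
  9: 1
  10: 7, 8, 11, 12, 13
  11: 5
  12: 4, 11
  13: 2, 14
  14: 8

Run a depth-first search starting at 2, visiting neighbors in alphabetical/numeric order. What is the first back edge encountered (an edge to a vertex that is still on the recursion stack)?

DFS from 2 (visiting neighbors in alphabetical/numeric order); mark gray on enter, black on exit:
2 gray
  12 gray
    4 gray
      4→2: 2 is gray → back edge
First back edge: 4 → 2.

4->2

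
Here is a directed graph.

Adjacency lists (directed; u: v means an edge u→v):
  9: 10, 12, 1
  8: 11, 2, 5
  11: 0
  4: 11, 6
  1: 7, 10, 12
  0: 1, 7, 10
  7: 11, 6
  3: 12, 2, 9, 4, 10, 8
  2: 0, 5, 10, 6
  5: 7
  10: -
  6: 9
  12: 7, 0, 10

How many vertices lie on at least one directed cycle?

7

A vertex is on a directed cycle iff it belongs to a strongly connected component of size ≥ 2 (or has a self-loop).
The vertices on cycles are {0, 1, 6, 7, 9, 11, 12} — 7 in total.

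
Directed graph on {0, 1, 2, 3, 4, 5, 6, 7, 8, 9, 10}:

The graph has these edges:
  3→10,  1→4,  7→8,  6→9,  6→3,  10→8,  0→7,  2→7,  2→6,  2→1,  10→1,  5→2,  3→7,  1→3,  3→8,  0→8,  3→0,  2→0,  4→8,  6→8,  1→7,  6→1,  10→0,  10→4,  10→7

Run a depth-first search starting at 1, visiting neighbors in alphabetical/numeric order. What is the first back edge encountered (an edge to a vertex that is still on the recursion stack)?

10→1

DFS from 1 (visiting neighbors in alphabetical/numeric order); mark gray on enter, black on exit:
1 gray
  3 gray
    0 gray
      7 gray
        8 gray
        8 black
      7 black
      0→8: 8 black — skip
    0 black
    3→7: 7 black — skip
    3→8: 8 black — skip
    10 gray
      10→0: 0 black — skip
      10→1: 1 is gray → back edge
First back edge: 10 → 1.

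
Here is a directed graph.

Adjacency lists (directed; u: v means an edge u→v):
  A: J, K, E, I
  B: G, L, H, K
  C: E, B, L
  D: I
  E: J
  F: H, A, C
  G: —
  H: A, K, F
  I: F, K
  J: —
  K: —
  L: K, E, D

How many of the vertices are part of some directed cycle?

8

A vertex is on a directed cycle iff it belongs to a strongly connected component of size ≥ 2 (or has a self-loop).
The vertices on cycles are {A, B, C, D, F, H, I, L} — 8 in total.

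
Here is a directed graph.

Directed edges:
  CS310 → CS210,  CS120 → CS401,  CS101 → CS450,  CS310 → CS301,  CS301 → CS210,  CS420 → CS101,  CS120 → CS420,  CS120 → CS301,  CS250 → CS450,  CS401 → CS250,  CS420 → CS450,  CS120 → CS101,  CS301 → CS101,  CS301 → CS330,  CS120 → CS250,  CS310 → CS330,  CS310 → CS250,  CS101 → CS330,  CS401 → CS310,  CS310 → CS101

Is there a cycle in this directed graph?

No

DFS with white/gray/black marking, starting from CS401:
CS401 gray
  CS250 gray
    CS450 gray
    CS450 black
  CS250 black
  CS310 gray
    CS310→CS250: CS250 black — skip
    CS101 gray
      CS101→CS450: CS450 black — skip
      CS330 gray
      CS330 black
    CS101 black
    CS210 gray
    CS210 black
    CS301 gray
      CS301→CS330: CS330 black — skip
      CS301→CS210: CS210 black — skip
      CS301→CS101: CS101 black — skip
    CS301 black
    CS310→CS330: CS330 black — skip
  CS310 black
CS401 black
CS120 gray
  CS420 gray
    CS420→CS101: CS101 black — skip
    CS420→CS450: CS450 black — skip
  CS420 black
  CS120→CS250: CS250 black — skip
  CS120→CS401: CS401 black — skip
  CS120→CS101: CS101 black — skip
  CS120→CS301: CS301 black — skip
CS120 black
Every edge goes to a white or black vertex — no back edge, so the graph is acyclic.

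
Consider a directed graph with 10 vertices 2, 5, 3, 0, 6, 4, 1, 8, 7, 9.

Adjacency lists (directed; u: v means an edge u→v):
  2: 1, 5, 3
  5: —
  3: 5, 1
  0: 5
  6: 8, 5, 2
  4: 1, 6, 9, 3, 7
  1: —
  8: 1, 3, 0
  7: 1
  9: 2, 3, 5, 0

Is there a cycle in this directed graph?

No

DFS with white/gray/black marking, starting from 8:
8 gray
  1 gray
  1 black
  3 gray
    5 gray
    5 black
    3→1: 1 black — skip
  3 black
  0 gray
    0→5: 5 black — skip
  0 black
8 black
2 gray
  2→1: 1 black — skip
  2→5: 5 black — skip
  2→3: 3 black — skip
2 black
6 gray
  6→8: 8 black — skip
  6→5: 5 black — skip
  6→2: 2 black — skip
6 black
4 gray
  4→1: 1 black — skip
  4→6: 6 black — skip
  9 gray
    9→2: 2 black — skip
    9→3: 3 black — skip
    9→5: 5 black — skip
    9→0: 0 black — skip
  9 black
  4→3: 3 black — skip
  7 gray
    7→1: 1 black — skip
  7 black
4 black
Every edge goes to a white or black vertex — no back edge, so the graph is acyclic.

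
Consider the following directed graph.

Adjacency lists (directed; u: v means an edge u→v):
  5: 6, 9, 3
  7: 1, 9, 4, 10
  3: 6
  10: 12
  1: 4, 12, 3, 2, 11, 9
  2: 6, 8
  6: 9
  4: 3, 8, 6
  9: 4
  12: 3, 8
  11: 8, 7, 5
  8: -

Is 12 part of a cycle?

No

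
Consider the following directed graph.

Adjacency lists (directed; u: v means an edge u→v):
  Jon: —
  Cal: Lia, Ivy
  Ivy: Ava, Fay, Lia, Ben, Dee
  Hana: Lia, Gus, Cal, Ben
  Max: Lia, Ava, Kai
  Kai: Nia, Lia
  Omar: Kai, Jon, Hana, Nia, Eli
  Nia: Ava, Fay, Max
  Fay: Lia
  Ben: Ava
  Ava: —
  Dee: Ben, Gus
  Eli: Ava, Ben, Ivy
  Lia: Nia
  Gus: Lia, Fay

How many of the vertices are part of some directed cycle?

A vertex is on a directed cycle iff it belongs to a strongly connected component of size ≥ 2 (or has a self-loop).
The vertices on cycles are {Fay, Kai, Lia, Max, Nia} — 5 in total.

5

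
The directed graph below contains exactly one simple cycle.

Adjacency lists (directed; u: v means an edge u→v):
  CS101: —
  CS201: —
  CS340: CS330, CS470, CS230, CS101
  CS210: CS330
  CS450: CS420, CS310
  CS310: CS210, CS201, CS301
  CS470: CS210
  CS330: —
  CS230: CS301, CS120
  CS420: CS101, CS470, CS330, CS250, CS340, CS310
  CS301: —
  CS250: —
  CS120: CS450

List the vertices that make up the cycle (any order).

CS120, CS230, CS340, CS420, CS450

DFS with gray/black marking from CS120:
CS120 gray
  CS450 gray
    CS420 gray
      CS101 gray
      CS101 black
      CS470 gray
        CS210 gray
          CS330 gray
          CS330 black
        CS210 black
      CS470 black
      CS420→CS330: CS330 black — skip
      CS250 gray
      CS250 black
      CS340 gray
        CS340→CS330: CS330 black — skip
        CS340→CS470: CS470 black — skip
        CS230 gray
          CS301 gray
          CS301 black
          CS230→CS120: CS120 is gray → back edge
Back edge closes the cycle CS120 → CS450 → CS420 → CS340 → CS230 → CS120; its vertices are {CS120, CS230, CS340, CS420, CS450}.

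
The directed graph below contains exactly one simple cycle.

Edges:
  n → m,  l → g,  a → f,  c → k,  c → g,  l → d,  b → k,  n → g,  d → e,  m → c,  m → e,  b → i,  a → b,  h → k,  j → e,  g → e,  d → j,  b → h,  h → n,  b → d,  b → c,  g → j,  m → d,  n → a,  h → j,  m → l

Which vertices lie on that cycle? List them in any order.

DFS with gray/black marking from h:
h gray
  k gray
  k black
  j gray
    e gray
    e black
  j black
  n gray
    a gray
      f gray
      f black
      b gray
        d gray
          d→e: e black — skip
          d→j: j black — skip
        d black
        i gray
        i black
        c gray
          c→k: k black — skip
          g gray
            g→e: e black — skip
            g→j: j black — skip
          g black
        c black
        b→k: k black — skip
        b→h: h is gray → back edge
Back edge closes the cycle h → n → a → b → h; its vertices are {a, b, h, n}.

a, b, h, n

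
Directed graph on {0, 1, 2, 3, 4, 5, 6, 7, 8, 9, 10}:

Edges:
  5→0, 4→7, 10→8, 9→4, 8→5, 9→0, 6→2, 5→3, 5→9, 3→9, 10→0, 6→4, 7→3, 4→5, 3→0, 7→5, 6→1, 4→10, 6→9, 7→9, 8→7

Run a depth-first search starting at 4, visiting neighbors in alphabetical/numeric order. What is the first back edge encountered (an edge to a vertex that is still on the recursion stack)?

9→4

DFS from 4 (visiting neighbors in alphabetical/numeric order); mark gray on enter, black on exit:
4 gray
  5 gray
    0 gray
    0 black
    3 gray
      3→0: 0 black — skip
      9 gray
        9→0: 0 black — skip
        9→4: 4 is gray → back edge
First back edge: 9 → 4.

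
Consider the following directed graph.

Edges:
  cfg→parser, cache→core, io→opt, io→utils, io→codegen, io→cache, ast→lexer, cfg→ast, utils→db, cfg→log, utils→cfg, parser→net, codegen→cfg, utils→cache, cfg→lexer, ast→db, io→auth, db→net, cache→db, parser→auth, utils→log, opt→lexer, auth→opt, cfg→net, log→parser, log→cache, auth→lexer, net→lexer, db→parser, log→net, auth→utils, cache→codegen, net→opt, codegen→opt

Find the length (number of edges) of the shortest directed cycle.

For each vertex v, BFS finds the shortest path from v back to v.
The shortest such closed walk is utils → log → parser → auth → utils, length 4.

4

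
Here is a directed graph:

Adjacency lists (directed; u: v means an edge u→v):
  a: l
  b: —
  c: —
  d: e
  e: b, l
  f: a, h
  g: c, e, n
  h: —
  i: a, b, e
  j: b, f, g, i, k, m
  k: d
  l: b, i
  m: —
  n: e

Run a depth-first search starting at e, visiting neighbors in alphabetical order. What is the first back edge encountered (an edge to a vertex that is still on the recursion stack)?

a→l

DFS from e (visiting neighbors in alphabetical order); mark gray on enter, black on exit:
e gray
  b gray
  b black
  l gray
    l→b: b black — skip
    i gray
      a gray
        a→l: l is gray → back edge
First back edge: a → l.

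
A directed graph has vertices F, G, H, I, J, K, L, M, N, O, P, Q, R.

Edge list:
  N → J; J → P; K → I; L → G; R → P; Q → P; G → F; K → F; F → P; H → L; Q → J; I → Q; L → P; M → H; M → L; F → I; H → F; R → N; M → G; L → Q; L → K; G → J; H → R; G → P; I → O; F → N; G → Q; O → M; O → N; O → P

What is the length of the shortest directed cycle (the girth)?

5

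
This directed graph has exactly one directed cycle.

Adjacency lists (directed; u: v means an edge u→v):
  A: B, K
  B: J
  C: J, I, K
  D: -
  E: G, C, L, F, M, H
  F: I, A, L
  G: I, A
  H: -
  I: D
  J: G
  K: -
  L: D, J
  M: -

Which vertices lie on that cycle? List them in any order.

A, B, G, J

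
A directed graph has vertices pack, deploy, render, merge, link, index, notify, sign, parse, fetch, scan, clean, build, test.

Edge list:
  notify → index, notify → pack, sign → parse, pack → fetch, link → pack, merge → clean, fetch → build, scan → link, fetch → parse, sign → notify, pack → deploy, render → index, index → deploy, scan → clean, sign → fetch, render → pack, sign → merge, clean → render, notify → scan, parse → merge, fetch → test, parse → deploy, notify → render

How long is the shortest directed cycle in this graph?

6

For each vertex v, BFS finds the shortest path from v back to v.
The shortest such closed walk is fetch → parse → merge → clean → render → pack → fetch, length 6.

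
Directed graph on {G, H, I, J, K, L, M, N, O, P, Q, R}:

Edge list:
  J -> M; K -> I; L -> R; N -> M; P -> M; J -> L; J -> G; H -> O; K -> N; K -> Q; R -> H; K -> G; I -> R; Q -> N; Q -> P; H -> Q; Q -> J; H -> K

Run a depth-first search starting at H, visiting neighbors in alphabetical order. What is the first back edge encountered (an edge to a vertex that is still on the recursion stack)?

DFS from H (visiting neighbors in alphabetical order); mark gray on enter, black on exit:
H gray
  K gray
    G gray
    G black
    I gray
      R gray
        R→H: H is gray → back edge
First back edge: R → H.

R→H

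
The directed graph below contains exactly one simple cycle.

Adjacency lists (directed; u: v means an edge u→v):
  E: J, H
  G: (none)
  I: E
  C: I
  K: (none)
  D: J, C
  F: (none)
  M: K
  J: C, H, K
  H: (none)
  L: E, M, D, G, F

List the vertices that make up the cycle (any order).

C, E, I, J

DFS with gray/black marking from E:
E gray
  J gray
    C gray
      I gray
        I→E: E is gray → back edge
Back edge closes the cycle E → J → C → I → E; its vertices are {C, E, I, J}.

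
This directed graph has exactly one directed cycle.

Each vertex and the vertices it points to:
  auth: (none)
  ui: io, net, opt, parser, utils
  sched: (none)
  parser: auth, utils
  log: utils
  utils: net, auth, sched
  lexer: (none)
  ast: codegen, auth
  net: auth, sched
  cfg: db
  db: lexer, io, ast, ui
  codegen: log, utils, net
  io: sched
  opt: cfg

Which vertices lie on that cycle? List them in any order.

db, ui, cfg, opt

DFS with gray/black marking from db:
db gray
  lexer gray
  lexer black
  io gray
    sched gray
    sched black
  io black
  ast gray
    codegen gray
      log gray
        utils gray
          net gray
            auth gray
            auth black
            net→sched: sched black — skip
          net black
          utils→auth: auth black — skip
          utils→sched: sched black — skip
        utils black
      log black
      codegen→utils: utils black — skip
      codegen→net: net black — skip
    codegen black
    ast→auth: auth black — skip
  ast black
  ui gray
    ui→io: io black — skip
    ui→net: net black — skip
    opt gray
      cfg gray
        cfg→db: db is gray → back edge
Back edge closes the cycle db → ui → opt → cfg → db; its vertices are {db, ui, cfg, opt}.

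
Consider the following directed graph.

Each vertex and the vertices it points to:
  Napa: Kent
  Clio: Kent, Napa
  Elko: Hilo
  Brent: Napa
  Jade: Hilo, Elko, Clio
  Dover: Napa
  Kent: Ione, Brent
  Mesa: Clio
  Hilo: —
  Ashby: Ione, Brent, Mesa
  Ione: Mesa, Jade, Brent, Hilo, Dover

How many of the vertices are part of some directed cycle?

A vertex is on a directed cycle iff it belongs to a strongly connected component of size ≥ 2 (or has a self-loop).
The vertices on cycles are {Clio, Ione, Jade, Kent, Mesa, Napa, Brent, Dover} — 8 in total.

8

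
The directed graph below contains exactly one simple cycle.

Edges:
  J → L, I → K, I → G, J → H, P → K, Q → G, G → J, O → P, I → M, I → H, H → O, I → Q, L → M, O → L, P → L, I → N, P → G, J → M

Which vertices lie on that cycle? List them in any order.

DFS with gray/black marking from H:
H gray
  O gray
    P gray
      G gray
        J gray
          M gray
          M black
          L gray
            L→M: M black — skip
          L black
          J→H: H is gray → back edge
Back edge closes the cycle H → O → P → G → J → H; its vertices are {G, H, J, O, P}.

G, H, J, O, P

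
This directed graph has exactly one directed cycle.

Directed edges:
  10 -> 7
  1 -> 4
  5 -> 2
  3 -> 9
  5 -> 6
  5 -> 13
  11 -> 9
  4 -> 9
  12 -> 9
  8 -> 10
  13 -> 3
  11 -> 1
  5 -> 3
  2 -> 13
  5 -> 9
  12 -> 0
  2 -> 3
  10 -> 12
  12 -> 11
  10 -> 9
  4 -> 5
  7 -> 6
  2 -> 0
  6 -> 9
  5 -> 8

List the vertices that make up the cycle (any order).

DFS with gray/black marking from 12:
12 gray
  9 gray
  9 black
  11 gray
    1 gray
      4 gray
        5 gray
          6 gray
            6→9: 9 black — skip
          6 black
          5→9: 9 black — skip
          3 gray
            3→9: 9 black — skip
          3 black
          8 gray
            10 gray
              7 gray
                7→6: 6 black — skip
              7 black
              10→12: 12 is gray → back edge
Back edge closes the cycle 12 → 11 → 1 → 4 → 5 → 8 → 10 → 12; its vertices are {1, 4, 5, 8, 10, 11, 12}.

1, 4, 5, 8, 10, 11, 12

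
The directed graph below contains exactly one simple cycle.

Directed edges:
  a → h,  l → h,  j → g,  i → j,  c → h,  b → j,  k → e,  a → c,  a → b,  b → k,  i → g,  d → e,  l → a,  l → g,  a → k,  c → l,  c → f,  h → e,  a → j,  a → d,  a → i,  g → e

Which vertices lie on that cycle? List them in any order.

a, c, l

DFS with gray/black marking from a:
a gray
  d gray
    e gray
    e black
  d black
  j gray
    g gray
      g→e: e black — skip
    g black
  j black
  k gray
    k→e: e black — skip
  k black
  b gray
    b→j: j black — skip
    b→k: k black — skip
  b black
  h gray
    h→e: e black — skip
  h black
  i gray
    i→j: j black — skip
    i→g: g black — skip
  i black
  c gray
    f gray
    f black
    l gray
      l→h: h black — skip
      l→g: g black — skip
      l→a: a is gray → back edge
Back edge closes the cycle a → c → l → a; its vertices are {a, c, l}.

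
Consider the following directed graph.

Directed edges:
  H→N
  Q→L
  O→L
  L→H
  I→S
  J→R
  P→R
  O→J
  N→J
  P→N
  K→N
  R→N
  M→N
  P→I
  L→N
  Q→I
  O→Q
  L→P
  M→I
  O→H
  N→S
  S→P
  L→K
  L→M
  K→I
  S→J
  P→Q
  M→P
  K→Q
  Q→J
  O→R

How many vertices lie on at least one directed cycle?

11

A vertex is on a directed cycle iff it belongs to a strongly connected component of size ≥ 2 (or has a self-loop).
The vertices on cycles are {H, I, J, K, L, M, N, P, Q, R, S} — 11 in total.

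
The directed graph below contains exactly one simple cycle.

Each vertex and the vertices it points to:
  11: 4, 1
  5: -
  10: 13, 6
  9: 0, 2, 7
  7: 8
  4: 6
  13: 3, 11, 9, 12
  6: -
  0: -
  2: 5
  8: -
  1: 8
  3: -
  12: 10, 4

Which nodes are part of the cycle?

DFS with gray/black marking from 13:
13 gray
  3 gray
  3 black
  11 gray
    4 gray
      6 gray
      6 black
    4 black
    1 gray
      8 gray
      8 black
    1 black
  11 black
  9 gray
    0 gray
    0 black
    2 gray
      5 gray
      5 black
    2 black
    7 gray
      7→8: 8 black — skip
    7 black
  9 black
  12 gray
    10 gray
      10→13: 13 is gray → back edge
Back edge closes the cycle 13 → 12 → 10 → 13; its vertices are {10, 12, 13}.

10, 12, 13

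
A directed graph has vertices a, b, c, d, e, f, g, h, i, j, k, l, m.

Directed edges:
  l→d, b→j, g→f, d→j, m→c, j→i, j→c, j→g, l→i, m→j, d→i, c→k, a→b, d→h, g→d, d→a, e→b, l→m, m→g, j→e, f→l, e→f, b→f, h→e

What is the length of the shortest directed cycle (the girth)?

For each vertex v, BFS finds the shortest path from v back to v.
The shortest such closed walk is d → j → g → d, length 3.

3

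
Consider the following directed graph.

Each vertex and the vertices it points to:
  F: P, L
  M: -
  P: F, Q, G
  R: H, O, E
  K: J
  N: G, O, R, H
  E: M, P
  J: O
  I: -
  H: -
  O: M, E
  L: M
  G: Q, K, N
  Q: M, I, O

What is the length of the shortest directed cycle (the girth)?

For each vertex v, BFS finds the shortest path from v back to v.
The shortest such closed walk is P → F → P, length 2.

2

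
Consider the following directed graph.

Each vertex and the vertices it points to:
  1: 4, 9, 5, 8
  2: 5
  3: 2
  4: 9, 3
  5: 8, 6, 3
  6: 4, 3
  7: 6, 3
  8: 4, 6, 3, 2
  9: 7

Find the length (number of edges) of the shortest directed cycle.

3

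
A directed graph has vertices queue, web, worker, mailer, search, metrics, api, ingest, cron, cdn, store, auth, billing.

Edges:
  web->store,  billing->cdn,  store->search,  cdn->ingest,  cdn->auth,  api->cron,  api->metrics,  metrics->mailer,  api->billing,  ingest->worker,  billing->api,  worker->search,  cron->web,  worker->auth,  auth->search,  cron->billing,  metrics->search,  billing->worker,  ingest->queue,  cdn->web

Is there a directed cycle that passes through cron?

Yes

cron is on a cycle iff cron can reach itself via ≥1 edge.
cron → billing → api → cron — yes.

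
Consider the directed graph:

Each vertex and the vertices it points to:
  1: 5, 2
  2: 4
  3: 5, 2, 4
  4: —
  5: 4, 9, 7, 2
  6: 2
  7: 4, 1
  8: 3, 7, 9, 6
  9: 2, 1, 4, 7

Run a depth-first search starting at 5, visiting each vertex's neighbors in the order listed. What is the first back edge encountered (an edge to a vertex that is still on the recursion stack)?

DFS from 5 (visiting each vertex's neighbors in the order listed); mark gray on enter, black on exit:
5 gray
  4 gray
  4 black
  9 gray
    2 gray
      2→4: 4 black — skip
    2 black
    1 gray
      1→5: 5 is gray → back edge
First back edge: 1 → 5.

1->5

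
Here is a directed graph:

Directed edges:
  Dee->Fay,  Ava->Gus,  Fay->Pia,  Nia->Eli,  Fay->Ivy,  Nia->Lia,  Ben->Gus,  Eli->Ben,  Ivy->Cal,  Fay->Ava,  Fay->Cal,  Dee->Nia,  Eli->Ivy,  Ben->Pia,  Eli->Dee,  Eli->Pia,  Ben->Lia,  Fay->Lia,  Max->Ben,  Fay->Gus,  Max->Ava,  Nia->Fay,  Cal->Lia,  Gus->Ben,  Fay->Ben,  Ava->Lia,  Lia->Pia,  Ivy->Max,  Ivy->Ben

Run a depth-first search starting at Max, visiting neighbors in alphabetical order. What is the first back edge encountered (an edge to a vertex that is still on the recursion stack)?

Ben->Gus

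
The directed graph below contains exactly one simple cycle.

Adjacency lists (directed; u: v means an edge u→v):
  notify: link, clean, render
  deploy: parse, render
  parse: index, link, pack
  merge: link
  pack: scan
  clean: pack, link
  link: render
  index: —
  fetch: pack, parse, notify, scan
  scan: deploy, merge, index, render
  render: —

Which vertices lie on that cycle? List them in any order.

DFS with gray/black marking from scan:
scan gray
  deploy gray
    parse gray
      index gray
      index black
      link gray
        render gray
        render black
      link black
      pack gray
        pack→scan: scan is gray → back edge
Back edge closes the cycle scan → deploy → parse → pack → scan; its vertices are {pack, scan, parse, deploy}.

pack, scan, parse, deploy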